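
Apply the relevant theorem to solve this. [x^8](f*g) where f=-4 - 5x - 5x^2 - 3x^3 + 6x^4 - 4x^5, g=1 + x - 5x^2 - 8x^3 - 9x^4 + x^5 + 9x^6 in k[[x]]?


[x^8] = sum a_i*b_j, i+j=8
  -5*9=-45
  -3*1=-3
  6*-9=-54
  -4*-8=32
Sum=-70


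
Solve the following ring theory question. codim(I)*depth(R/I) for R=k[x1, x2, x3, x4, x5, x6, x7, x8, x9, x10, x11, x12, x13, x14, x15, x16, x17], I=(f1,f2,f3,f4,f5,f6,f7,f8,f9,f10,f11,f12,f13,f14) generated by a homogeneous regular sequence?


codim=14, depth=dim(R/I)=17-14=3
Product=14*3=42


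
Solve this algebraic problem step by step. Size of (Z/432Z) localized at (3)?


3-primary part: 432=3^3*16
Size=3^3=27


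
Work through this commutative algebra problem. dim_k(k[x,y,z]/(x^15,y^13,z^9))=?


Basis: x^iy^jz^k, i<15,j<13,k<9
15*13*9=1755


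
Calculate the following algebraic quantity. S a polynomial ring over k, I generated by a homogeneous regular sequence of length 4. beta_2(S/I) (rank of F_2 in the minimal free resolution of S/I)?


Regular sequence => Koszul complex is the minimal free resolution.
Syz_1 minimally generated by Koszul relations f_i*e_j - f_j*e_i (i<j): mu(Syz_1) = beta_2 = C(m,2) = m(m-1)/2
m=4
4*3/2 = 6


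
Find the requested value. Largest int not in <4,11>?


gcd(4,11)=1 => F=ab-a-b=4*11-4-11=44-15=29


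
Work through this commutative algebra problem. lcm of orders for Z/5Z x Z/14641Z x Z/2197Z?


Exponent = lcm of the cyclic orders; pairwise coprime => product.
5^1*11^4*13^3=5*14641*2197=160831385


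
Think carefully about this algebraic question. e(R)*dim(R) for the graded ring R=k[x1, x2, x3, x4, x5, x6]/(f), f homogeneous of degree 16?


e(R)=deg(f)=16, dim(R)=6-1=5
e*dim=16*5=80


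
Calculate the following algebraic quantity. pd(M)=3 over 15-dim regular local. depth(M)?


pd+depth=depth(R)=15
depth=15-3=12


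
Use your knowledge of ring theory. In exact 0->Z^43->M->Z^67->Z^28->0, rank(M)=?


Alt sum=0:
(-1)^0*43 + (-1)^1*? + (-1)^2*67 + (-1)^3*28=0
rank(M)=82


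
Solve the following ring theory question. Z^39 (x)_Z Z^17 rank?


rank(M(x)N) = rank(M)*rank(N)
39*17 = 663


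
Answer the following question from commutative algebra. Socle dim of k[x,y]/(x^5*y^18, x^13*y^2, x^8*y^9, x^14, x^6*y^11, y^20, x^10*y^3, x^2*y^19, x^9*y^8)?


Socle = ann(m) = span of standard monomials u with x*u, y*u in I (staircase corners).
Minimal generators: x^14, x^13*y^2, x^10*y^3, x^9*y^8, x^8*y^9, x^6*y^11, x^5*y^18, x^2*y^19, y^20
Corners: xy^19, x^4y^18, x^5y^17, x^7y^10, x^8y^8, x^9y^7, x^12y^2, x^13y
Socle dim=8


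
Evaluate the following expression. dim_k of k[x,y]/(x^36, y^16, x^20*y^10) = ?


k[x,y]/I, I = (x^36, y^16, x^20*y^10)
Rect: 36x16=576. Corner: (36-20)x(16-10)=96.
dim = 576-96 = 480


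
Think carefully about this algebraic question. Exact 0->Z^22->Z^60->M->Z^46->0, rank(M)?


Alt sum=0:
(-1)^0*22 + (-1)^1*60 + (-1)^2*? + (-1)^3*46=0
rank(M)=84


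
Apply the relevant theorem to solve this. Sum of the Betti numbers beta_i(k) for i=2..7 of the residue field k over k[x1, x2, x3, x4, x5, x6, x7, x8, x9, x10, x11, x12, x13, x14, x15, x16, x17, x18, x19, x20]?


Koszul resolution: beta_i(k)=C(n,i), n=20
C(20,2)=190, C(20,3)=1140, C(20,4)=4845, C(20,5)=15504, C(20,6)=38760, C(20,7)=77520
Sum=137959


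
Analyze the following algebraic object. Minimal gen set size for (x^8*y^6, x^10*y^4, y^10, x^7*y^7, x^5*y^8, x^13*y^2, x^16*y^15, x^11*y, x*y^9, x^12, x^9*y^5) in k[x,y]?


Remove redundant (divisible by others).
x^16*y^15 redundant.
x^13*y^2 redundant.
Min: x^12, x^11*y, x^10*y^4, x^9*y^5, x^8*y^6, x^7*y^7, x^5*y^8, x*y^9, y^10
Count=9


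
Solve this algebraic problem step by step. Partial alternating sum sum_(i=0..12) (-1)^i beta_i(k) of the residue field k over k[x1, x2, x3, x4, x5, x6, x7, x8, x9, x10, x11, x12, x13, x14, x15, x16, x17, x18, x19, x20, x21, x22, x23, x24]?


Koszul resolution: beta_i(k)=C(n,i), n=24
sum_(i=0..p) (-1)^i C(n,i) = (-1)^p C(n-1,p)
(-1)^12*C(23,12) = (-1)^12*1352078 = 1352078


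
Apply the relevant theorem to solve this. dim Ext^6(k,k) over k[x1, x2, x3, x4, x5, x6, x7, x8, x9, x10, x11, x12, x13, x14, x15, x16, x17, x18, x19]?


C(n,i)=C(19,6)=27132


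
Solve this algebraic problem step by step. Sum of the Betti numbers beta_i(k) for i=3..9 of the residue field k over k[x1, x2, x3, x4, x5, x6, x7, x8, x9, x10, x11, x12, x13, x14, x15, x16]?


Koszul resolution: beta_i(k)=C(n,i), n=16
C(16,3)=560, C(16,4)=1820, C(16,5)=4368, C(16,6)=8008, C(16,7)=11440, C(16,8)=12870, C(16,9)=11440
Sum=50506


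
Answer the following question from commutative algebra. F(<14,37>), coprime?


gcd(14,37)=1 => F=ab-a-b=14*37-14-37=518-51=467


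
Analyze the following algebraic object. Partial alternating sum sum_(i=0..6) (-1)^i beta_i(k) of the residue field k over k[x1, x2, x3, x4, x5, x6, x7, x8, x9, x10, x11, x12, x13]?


Koszul resolution: beta_i(k)=C(n,i), n=13
sum_(i=0..p) (-1)^i C(n,i) = (-1)^p C(n-1,p)
(-1)^6*C(12,6) = (-1)^6*924 = 924


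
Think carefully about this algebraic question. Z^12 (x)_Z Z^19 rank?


rank(M(x)N) = rank(M)*rank(N)
12*19 = 228


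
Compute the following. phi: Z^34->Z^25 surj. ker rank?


rank(ker) = 34-25 = 9


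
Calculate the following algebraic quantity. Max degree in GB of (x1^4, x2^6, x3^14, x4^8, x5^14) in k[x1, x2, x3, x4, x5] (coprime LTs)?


Pure powers, coprime LTs => already GB.
Degrees: 4, 6, 14, 8, 14
Max=14


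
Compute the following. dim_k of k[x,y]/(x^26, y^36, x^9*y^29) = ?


k[x,y]/I, I = (x^26, y^36, x^9*y^29)
Rect: 26x36=936. Corner: (26-9)x(36-29)=119.
dim = 936-119 = 817


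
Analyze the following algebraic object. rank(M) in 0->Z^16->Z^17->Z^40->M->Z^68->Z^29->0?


Alt sum=0:
(-1)^0*16 + (-1)^1*17 + (-1)^2*40 + (-1)^3*? + (-1)^4*68 + (-1)^5*29=0
rank(M)=78


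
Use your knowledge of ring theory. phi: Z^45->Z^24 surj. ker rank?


rank(ker) = 45-24 = 21


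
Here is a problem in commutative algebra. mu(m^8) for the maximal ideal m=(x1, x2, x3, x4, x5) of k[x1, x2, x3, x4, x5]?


Graded Nakayama: mu(m^d) = dim_k (m^d/m^(d+1)) = #degree-8 monomials in 5 vars
C(n+d-1,d)=C(12,8)=495


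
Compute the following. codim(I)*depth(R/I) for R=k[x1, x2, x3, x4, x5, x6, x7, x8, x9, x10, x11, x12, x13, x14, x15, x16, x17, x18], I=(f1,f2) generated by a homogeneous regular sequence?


codim=2, depth=dim(R/I)=18-2=16
Product=2*16=32


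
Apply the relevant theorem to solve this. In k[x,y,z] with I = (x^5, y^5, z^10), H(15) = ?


Need i<5, j<5, k<10 with i+j+k=15.
For each i, j ranges over max(0,15-i-9)..min(4,15-i):
  i=0: j in [6,4] -> 0
  i=1: j in [5,4] -> 0
  i=2: j in [4,4] -> 1
  i=3: j in [3,4] -> 2
  i=4: j in [2,4] -> 3
H(15) = 0+0+1+2+3 = 6


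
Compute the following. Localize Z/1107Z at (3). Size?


3-primary part: 1107=3^3*41
Size=3^3=27


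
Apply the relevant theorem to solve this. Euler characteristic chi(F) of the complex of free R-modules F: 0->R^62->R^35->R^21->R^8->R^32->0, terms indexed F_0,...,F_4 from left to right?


chi = sum (-1)^i * rank:
(-1)^0*62=62
(-1)^1*35=-35
(-1)^2*21=21
(-1)^3*8=-8
(-1)^4*32=32
chi=72


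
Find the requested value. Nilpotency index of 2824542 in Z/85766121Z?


2824542^k mod 85766121:
k=1: 2824542
k=2: 72934344
k=3: 12002256
k=4: 15752961
k=5: 36756909
k=6: 0
First zero at k = 6


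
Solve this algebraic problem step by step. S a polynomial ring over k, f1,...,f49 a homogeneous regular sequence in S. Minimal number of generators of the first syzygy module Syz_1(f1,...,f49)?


Regular sequence => Koszul complex is the minimal free resolution.
Syz_1 minimally generated by Koszul relations f_i*e_j - f_j*e_i (i<j): mu(Syz_1) = beta_2 = C(m,2) = m(m-1)/2
m=49
49*48/2 = 1176


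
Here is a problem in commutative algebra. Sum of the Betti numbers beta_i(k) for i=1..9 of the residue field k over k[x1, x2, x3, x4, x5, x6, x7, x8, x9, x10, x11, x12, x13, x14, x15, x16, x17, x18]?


Koszul resolution: beta_i(k)=C(n,i), n=18
C(18,1)=18, C(18,2)=153, C(18,3)=816, C(18,4)=3060, C(18,5)=8568, C(18,6)=18564, C(18,7)=31824, C(18,8)=43758, C(18,9)=48620
Sum=155381


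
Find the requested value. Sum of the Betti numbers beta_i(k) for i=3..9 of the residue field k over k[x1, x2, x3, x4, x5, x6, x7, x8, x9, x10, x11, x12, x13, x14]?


Koszul resolution: beta_i(k)=C(n,i), n=14
C(14,3)=364, C(14,4)=1001, C(14,5)=2002, C(14,6)=3003, C(14,7)=3432, C(14,8)=3003, C(14,9)=2002
Sum=14807


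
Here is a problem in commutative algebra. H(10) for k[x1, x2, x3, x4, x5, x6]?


C(d+n-1,n-1)=C(15,5)=3003


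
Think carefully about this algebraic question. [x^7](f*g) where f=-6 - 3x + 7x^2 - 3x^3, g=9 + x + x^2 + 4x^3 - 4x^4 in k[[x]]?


[x^7] = sum a_i*b_j, i+j=7
  -3*-4=12
Sum=12


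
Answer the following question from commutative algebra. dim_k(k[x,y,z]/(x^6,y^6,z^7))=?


Basis: x^iy^jz^k, i<6,j<6,k<7
6*6*7=252


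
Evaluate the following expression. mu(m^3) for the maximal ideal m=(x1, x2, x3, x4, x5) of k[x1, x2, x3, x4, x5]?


Graded Nakayama: mu(m^d) = dim_k (m^d/m^(d+1)) = #degree-3 monomials in 5 vars
C(n+d-1,d)=C(7,3)=35


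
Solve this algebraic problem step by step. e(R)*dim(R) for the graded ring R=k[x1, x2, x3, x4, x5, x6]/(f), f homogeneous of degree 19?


e(R)=deg(f)=19, dim(R)=6-1=5
e*dim=19*5=95


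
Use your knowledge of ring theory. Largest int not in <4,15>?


gcd(4,15)=1 => F=ab-a-b=4*15-4-15=60-19=41


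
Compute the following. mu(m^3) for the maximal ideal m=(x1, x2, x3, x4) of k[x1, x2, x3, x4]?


Graded Nakayama: mu(m^d) = dim_k (m^d/m^(d+1)) = #degree-3 monomials in 4 vars
C(n+d-1,d)=C(6,3)=20


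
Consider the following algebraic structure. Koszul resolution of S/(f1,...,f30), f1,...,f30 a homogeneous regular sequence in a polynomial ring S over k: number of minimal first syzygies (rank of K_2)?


Regular sequence => Koszul complex is the minimal free resolution.
Syz_1 minimally generated by Koszul relations f_i*e_j - f_j*e_i (i<j): mu(Syz_1) = beta_2 = C(m,2) = m(m-1)/2
m=30
30*29/2 = 435


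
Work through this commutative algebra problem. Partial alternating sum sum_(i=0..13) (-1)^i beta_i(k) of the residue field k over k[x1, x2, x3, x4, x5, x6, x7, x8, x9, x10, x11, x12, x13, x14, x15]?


Koszul resolution: beta_i(k)=C(n,i), n=15
sum_(i=0..p) (-1)^i C(n,i) = (-1)^p C(n-1,p)
(-1)^13*C(14,13) = (-1)^13*14 = -14


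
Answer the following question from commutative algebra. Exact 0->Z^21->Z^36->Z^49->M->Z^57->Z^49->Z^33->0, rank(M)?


Alt sum=0:
(-1)^0*21 + (-1)^1*36 + (-1)^2*49 + (-1)^3*? + (-1)^4*57 + (-1)^5*49 + (-1)^6*33=0
rank(M)=75


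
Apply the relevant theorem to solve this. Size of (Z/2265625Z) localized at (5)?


5-primary part: 2265625=5^7*29
Size=5^7=78125


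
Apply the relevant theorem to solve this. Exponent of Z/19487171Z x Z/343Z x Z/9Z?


Exponent = lcm of the cyclic orders; pairwise coprime => product.
11^7*7^3*3^2=19487171*343*9=60156896877


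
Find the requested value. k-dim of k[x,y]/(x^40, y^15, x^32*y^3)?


k[x,y]/I, I = (x^40, y^15, x^32*y^3)
Rect: 40x15=600. Corner: (40-32)x(15-3)=96.
dim = 600-96 = 504


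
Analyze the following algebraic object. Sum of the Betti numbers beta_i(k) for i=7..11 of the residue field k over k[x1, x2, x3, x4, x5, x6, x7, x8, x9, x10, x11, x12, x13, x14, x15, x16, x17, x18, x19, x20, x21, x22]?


Koszul resolution: beta_i(k)=C(n,i), n=22
C(22,7)=170544, C(22,8)=319770, C(22,9)=497420, C(22,10)=646646, C(22,11)=705432
Sum=2339812


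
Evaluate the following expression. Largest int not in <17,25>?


gcd(17,25)=1 => F=ab-a-b=17*25-17-25=425-42=383


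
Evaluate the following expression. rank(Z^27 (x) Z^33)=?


rank(M(x)N) = rank(M)*rank(N)
27*33 = 891


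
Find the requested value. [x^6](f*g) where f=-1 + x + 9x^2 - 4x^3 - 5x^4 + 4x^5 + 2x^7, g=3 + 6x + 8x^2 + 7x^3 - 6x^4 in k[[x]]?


[x^6] = sum a_i*b_j, i+j=6
  9*-6=-54
  -4*7=-28
  -5*8=-40
  4*6=24
Sum=-98


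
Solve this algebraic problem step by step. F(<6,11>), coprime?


gcd(6,11)=1 => F=ab-a-b=6*11-6-11=66-17=49


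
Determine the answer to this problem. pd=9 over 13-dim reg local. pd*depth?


pd+depth=13
depth=13-9=4
pd*depth=9*4=36


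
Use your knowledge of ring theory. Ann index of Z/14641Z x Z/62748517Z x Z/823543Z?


Exponent = lcm of the cyclic orders; pairwise coprime => product.
11^4*13^7*7^7=14641*62748517*823543=756589808441037571


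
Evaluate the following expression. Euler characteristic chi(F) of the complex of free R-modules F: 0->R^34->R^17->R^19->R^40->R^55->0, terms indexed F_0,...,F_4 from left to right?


chi = sum (-1)^i * rank:
(-1)^0*34=34
(-1)^1*17=-17
(-1)^2*19=19
(-1)^3*40=-40
(-1)^4*55=55
chi=51


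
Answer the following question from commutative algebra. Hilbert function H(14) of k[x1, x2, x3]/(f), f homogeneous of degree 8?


C(16,2)-C(8,2)=120-28=92


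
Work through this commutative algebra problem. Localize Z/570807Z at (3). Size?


3-primary part: 570807=3^9*29
Size=3^9=19683


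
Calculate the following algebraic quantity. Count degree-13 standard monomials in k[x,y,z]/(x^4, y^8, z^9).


Need i<4, j<8, k<9 with i+j+k=13.
For each i, j ranges over max(0,13-i-8)..min(7,13-i):
  i=0: j in [5,7] -> 3
  i=1: j in [4,7] -> 4
  i=2: j in [3,7] -> 5
  i=3: j in [2,7] -> 6
H(13) = 3+4+5+6 = 18


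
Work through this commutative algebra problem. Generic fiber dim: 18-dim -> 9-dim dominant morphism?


dim(fiber)=dim(X)-dim(Y)=18-9=9


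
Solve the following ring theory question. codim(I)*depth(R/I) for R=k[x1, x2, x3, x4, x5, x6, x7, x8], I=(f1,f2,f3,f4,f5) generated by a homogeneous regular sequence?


codim=5, depth=dim(R/I)=8-5=3
Product=5*3=15


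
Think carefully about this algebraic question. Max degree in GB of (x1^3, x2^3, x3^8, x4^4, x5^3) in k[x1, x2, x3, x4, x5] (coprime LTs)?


Pure powers, coprime LTs => already GB.
Degrees: 3, 3, 8, 4, 3
Max=8


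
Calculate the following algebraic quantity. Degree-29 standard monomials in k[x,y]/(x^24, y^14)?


k[x,y], I = (x^24, y^14), d = 29
Need i < 24 and d-i < 14.
Range: 16 <= i <= 23.
H(29) = 8


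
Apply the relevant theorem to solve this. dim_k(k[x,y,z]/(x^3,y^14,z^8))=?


Basis: x^iy^jz^k, i<3,j<14,k<8
3*14*8=336


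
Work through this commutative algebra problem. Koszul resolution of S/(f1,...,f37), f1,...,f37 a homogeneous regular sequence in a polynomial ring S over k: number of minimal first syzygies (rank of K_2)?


Regular sequence => Koszul complex is the minimal free resolution.
Syz_1 minimally generated by Koszul relations f_i*e_j - f_j*e_i (i<j): mu(Syz_1) = beta_2 = C(m,2) = m(m-1)/2
m=37
37*36/2 = 666


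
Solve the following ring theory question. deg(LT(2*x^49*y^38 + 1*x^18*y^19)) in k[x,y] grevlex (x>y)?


LT: 2*x^49*y^38
deg_x=49, deg_y=38
Total=49+38=87


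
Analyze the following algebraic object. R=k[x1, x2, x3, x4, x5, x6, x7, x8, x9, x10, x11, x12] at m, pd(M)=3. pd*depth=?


pd+depth=12
depth=12-3=9
pd*depth=3*9=27


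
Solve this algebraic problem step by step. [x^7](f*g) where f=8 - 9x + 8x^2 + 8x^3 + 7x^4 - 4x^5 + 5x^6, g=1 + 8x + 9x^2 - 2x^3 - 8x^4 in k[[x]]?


[x^7] = sum a_i*b_j, i+j=7
  8*-8=-64
  7*-2=-14
  -4*9=-36
  5*8=40
Sum=-74


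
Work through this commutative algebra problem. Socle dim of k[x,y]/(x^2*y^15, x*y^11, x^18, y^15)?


Socle = ann(m) = span of standard monomials u with x*u, y*u in I (staircase corners).
Redundant generators: x^2*y^15
Minimal generators: x^18, x*y^11, y^15
Corners: y^14, x^17y^10
Socle dim=2


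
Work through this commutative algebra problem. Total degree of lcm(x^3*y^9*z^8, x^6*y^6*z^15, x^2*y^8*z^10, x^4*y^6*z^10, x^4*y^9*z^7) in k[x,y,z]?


lcm = componentwise max:
x: max(3,6,2,4,4)=6
y: max(9,6,8,6,9)=9
z: max(8,15,10,10,7)=15
Total=6+9+15=30


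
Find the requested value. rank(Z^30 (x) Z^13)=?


rank(M(x)N) = rank(M)*rank(N)
30*13 = 390


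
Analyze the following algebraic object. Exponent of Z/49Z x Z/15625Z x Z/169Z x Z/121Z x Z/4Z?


Exponent = lcm of the cyclic orders; pairwise coprime => product.
7^2*5^6*13^2*11^2*2^2=49*15625*169*121*4=62625062500


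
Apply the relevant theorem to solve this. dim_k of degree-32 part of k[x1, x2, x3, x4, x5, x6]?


C(d+n-1,n-1)=C(37,5)=435897


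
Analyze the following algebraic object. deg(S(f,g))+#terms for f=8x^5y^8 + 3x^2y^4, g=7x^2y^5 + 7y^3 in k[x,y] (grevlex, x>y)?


LT(f)=8x^5y^8, LT(g)=7x^2y^5
lcm(LM)=x^5y^8
S(f,g) (scaled by 56 to clear denominators) = 7*f - 8x^3y^3*g = -56x^3y^6 + 21x^2y^4
2 terms, deg 9.
9+2=11


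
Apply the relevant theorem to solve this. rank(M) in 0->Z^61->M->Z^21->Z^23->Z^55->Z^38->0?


Alt sum=0:
(-1)^0*61 + (-1)^1*? + (-1)^2*21 + (-1)^3*23 + (-1)^4*55 + (-1)^5*38=0
rank(M)=76


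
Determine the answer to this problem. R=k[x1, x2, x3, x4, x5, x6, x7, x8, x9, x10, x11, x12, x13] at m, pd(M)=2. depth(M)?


pd+depth=depth(R)=13
depth=13-2=11


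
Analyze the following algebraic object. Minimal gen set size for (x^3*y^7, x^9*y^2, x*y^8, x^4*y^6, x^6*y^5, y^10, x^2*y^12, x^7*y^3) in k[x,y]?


Remove redundant (divisible by others).
x^2*y^12 redundant.
Min: x^9*y^2, x^7*y^3, x^6*y^5, x^4*y^6, x^3*y^7, x*y^8, y^10
Count=7


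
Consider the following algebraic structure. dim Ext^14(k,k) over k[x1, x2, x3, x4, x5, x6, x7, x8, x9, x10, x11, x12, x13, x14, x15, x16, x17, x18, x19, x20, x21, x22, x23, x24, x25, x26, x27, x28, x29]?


C(n,i)=C(29,14)=77558760


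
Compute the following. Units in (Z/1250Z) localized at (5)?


Local ring = Z/625Z.
phi(625) = 5^3*(5-1) = 500


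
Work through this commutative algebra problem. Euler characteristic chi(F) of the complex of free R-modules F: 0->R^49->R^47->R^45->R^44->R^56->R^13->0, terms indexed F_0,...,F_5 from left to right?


chi = sum (-1)^i * rank:
(-1)^0*49=49
(-1)^1*47=-47
(-1)^2*45=45
(-1)^3*44=-44
(-1)^4*56=56
(-1)^5*13=-13
chi=46


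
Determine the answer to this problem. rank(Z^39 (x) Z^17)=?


rank(M(x)N) = rank(M)*rank(N)
39*17 = 663


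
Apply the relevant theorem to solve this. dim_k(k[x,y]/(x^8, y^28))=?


Basis: x^i*y^j, i<8, j<28
8*28=224


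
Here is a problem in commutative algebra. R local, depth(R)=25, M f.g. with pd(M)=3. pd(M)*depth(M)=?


pd+depth=25
depth=25-3=22
pd*depth=3*22=66


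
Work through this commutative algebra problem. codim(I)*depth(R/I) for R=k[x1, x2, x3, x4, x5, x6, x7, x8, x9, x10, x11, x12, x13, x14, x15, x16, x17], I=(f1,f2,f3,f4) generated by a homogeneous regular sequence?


codim=4, depth=dim(R/I)=17-4=13
Product=4*13=52


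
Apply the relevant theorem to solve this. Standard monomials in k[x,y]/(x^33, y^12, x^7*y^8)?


k[x,y]/I, I = (x^33, y^12, x^7*y^8)
Rect: 33x12=396. Corner: (33-7)x(12-8)=104.
dim = 396-104 = 292


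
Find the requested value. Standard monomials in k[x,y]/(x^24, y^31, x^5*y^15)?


k[x,y]/I, I = (x^24, y^31, x^5*y^15)
Rect: 24x31=744. Corner: (24-5)x(31-15)=304.
dim = 744-304 = 440


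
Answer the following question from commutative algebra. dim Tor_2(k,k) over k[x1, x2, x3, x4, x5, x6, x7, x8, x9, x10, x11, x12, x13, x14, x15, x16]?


Koszul: C(n,i)=C(16,2)=120


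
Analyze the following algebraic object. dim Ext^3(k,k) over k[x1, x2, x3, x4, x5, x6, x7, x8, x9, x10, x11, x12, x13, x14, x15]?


C(n,i)=C(15,3)=455


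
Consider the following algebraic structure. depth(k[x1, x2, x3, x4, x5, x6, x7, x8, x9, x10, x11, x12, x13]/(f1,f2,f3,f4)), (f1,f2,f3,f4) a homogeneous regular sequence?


depth(R)=13
depth(R/I)=13-4=9


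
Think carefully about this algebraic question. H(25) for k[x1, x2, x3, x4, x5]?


C(d+n-1,n-1)=C(29,4)=23751


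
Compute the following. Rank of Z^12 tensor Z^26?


rank(M(x)N) = rank(M)*rank(N)
12*26 = 312


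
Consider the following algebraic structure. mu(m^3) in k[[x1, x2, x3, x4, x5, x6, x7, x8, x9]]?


C(n+d-1,d)=C(11,3)=165


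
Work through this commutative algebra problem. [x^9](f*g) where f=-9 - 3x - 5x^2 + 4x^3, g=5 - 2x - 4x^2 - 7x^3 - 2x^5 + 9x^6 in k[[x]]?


[x^9] = sum a_i*b_j, i+j=9
  4*9=36
Sum=36


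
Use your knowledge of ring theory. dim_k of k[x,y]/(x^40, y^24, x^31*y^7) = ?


k[x,y]/I, I = (x^40, y^24, x^31*y^7)
Rect: 40x24=960. Corner: (40-31)x(24-7)=153.
dim = 960-153 = 807


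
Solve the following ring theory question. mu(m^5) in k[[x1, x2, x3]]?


C(n+d-1,d)=C(7,5)=21


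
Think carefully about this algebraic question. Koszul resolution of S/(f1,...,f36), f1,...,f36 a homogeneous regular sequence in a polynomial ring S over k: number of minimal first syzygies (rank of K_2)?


Regular sequence => Koszul complex is the minimal free resolution.
Syz_1 minimally generated by Koszul relations f_i*e_j - f_j*e_i (i<j): mu(Syz_1) = beta_2 = C(m,2) = m(m-1)/2
m=36
36*35/2 = 630


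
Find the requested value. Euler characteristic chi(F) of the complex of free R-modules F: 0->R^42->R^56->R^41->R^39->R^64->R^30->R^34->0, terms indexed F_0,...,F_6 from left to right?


chi = sum (-1)^i * rank:
(-1)^0*42=42
(-1)^1*56=-56
(-1)^2*41=41
(-1)^3*39=-39
(-1)^4*64=64
(-1)^5*30=-30
(-1)^6*34=34
chi=56


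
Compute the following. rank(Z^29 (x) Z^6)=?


rank(M(x)N) = rank(M)*rank(N)
29*6 = 174


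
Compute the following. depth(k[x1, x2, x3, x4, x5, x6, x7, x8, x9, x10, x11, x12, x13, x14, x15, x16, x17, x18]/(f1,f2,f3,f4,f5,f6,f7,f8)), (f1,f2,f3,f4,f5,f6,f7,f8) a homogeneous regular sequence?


depth(R)=18
depth(R/I)=18-8=10


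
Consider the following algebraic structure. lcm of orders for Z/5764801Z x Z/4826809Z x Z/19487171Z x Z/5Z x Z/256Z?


Exponent = lcm of the cyclic orders; pairwise coprime => product.
7^8*13^6*11^7*5^1*2^8=5764801*4826809*19487171*5*256=694069882608752940209920


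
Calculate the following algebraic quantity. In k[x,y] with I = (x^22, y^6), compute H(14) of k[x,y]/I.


k[x,y], I = (x^22, y^6), d = 14
Need i < 22 and d-i < 6.
Range: 9 <= i <= 14.
H(14) = 6


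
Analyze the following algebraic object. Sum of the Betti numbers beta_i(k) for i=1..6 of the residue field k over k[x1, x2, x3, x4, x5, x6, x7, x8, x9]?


Koszul resolution: beta_i(k)=C(n,i), n=9
C(9,1)=9, C(9,2)=36, C(9,3)=84, C(9,4)=126, C(9,5)=126, C(9,6)=84
Sum=465


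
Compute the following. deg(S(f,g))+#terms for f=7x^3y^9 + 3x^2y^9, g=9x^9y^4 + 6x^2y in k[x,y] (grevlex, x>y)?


LT(f)=7x^3y^9, LT(g)=9x^9y^4
lcm(LM)=x^9y^9
S(f,g) (scaled by 63 to clear denominators) = 9x^6*f - 7y^5*g = 27x^8y^9 - 42x^2y^6
2 terms, deg 17.
17+2=19


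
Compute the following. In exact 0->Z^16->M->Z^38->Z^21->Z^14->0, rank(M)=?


Alt sum=0:
(-1)^0*16 + (-1)^1*? + (-1)^2*38 + (-1)^3*21 + (-1)^4*14=0
rank(M)=47


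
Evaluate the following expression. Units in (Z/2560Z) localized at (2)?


Local ring = Z/512Z.
phi(512) = 2^8*(2-1) = 256


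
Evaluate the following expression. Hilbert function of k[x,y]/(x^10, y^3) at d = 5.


k[x,y], I = (x^10, y^3), d = 5
Need i < 10 and d-i < 3.
Range: 3 <= i <= 5.
H(5) = 3


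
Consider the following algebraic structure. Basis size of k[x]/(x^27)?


Basis: 1,x,...,x^26
dim=27


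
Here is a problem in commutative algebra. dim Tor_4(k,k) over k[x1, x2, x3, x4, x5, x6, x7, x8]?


Koszul: C(n,i)=C(8,4)=70


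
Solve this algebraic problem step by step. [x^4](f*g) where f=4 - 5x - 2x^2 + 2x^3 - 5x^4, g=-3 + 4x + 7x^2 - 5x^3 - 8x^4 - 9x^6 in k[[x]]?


[x^4] = sum a_i*b_j, i+j=4
  4*-8=-32
  -5*-5=25
  -2*7=-14
  2*4=8
  -5*-3=15
Sum=2


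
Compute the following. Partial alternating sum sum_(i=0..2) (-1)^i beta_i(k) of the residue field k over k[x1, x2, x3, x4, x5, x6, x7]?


Koszul resolution: beta_i(k)=C(n,i), n=7
sum_(i=0..p) (-1)^i C(n,i) = (-1)^p C(n-1,p)
(-1)^2*C(6,2) = (-1)^2*15 = 15


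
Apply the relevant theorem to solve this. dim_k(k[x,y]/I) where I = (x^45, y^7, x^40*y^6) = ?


k[x,y]/I, I = (x^45, y^7, x^40*y^6)
Rect: 45x7=315. Corner: (45-40)x(7-6)=5.
dim = 315-5 = 310


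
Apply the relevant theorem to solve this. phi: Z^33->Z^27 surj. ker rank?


rank(ker) = 33-27 = 6


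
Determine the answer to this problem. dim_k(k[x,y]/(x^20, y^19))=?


Basis: x^i*y^j, i<20, j<19
20*19=380


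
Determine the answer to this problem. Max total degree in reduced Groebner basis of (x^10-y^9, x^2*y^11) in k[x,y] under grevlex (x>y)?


LT(f1)=x^10, LT(f2)=x^2y^11, lcm=x^10y^11
S(f1,f2) = y^11*f1 - x^8*f2 = -y^20
Reduced GB = {f1, f2, y^20}; degrees 10, 13, 20
Max = 20


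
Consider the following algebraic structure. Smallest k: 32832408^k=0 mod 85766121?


32832408^k mod 85766121:
k=1: 32832408
k=2: 85388184
k=3: 60603984
k=4: 35784504
k=5: 40841010
k=6: 0
First zero at k = 6


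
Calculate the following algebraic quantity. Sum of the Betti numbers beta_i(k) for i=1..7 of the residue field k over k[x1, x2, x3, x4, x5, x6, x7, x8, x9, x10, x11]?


Koszul resolution: beta_i(k)=C(n,i), n=11
C(11,1)=11, C(11,2)=55, C(11,3)=165, C(11,4)=330, C(11,5)=462, C(11,6)=462, C(11,7)=330
Sum=1815


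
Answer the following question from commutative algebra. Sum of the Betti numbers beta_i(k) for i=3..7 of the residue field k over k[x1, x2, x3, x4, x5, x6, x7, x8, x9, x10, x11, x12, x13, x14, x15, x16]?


Koszul resolution: beta_i(k)=C(n,i), n=16
C(16,3)=560, C(16,4)=1820, C(16,5)=4368, C(16,6)=8008, C(16,7)=11440
Sum=26196


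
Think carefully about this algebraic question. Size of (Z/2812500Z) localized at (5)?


5-primary part: 2812500=5^7*36
Size=5^7=78125


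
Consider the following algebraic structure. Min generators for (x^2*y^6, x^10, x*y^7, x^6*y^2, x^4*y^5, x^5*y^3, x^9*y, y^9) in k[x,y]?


Remove redundant (divisible by others).
Min: x^10, x^9*y, x^6*y^2, x^5*y^3, x^4*y^5, x^2*y^6, x*y^7, y^9
Count=8


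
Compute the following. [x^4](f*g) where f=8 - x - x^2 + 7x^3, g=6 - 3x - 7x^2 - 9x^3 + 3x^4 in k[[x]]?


[x^4] = sum a_i*b_j, i+j=4
  8*3=24
  -1*-9=9
  -1*-7=7
  7*-3=-21
Sum=19


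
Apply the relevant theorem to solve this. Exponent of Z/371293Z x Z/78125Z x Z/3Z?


Exponent = lcm of the cyclic orders; pairwise coprime => product.
13^5*5^7*3^1=371293*78125*3=87021796875


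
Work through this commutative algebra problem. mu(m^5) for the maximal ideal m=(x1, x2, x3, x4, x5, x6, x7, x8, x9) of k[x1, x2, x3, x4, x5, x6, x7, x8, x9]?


Graded Nakayama: mu(m^d) = dim_k (m^d/m^(d+1)) = #degree-5 monomials in 9 vars
C(n+d-1,d)=C(13,5)=1287


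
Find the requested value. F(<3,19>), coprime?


gcd(3,19)=1 => F=ab-a-b=3*19-3-19=57-22=35


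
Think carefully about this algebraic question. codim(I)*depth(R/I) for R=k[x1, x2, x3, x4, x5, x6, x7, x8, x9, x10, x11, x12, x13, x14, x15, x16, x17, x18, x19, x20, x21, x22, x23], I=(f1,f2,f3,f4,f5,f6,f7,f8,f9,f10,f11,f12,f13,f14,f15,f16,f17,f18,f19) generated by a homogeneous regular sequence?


codim=19, depth=dim(R/I)=23-19=4
Product=19*4=76


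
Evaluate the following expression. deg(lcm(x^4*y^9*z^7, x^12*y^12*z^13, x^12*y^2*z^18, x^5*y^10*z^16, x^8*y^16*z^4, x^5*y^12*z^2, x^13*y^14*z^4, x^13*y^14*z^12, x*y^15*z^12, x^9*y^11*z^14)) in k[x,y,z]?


lcm = componentwise max:
x: max(4,12,12,5,8,5,13,13,1,9)=13
y: max(9,12,2,10,16,12,14,14,15,11)=16
z: max(7,13,18,16,4,2,4,12,12,14)=18
Total=13+16+18=47


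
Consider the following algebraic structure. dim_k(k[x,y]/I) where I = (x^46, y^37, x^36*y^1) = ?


k[x,y]/I, I = (x^46, y^37, x^36*y^1)
Rect: 46x37=1702. Corner: (46-36)x(37-1)=360.
dim = 1702-360 = 1342


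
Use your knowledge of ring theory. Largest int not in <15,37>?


gcd(15,37)=1 => F=ab-a-b=15*37-15-37=555-52=503


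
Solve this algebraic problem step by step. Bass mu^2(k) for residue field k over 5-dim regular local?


C(n,i)=C(5,2)=10


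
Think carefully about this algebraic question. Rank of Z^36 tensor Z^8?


rank(M(x)N) = rank(M)*rank(N)
36*8 = 288


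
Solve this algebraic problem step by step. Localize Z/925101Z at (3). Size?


3-primary part: 925101=3^9*47
Size=3^9=19683


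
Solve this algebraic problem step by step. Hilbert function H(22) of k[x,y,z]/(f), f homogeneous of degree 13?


C(24,2)-C(11,2)=276-55=221


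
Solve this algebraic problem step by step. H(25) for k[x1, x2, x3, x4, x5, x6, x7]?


C(d+n-1,n-1)=C(31,6)=736281


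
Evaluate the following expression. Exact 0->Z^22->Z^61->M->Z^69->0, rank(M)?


Alt sum=0:
(-1)^0*22 + (-1)^1*61 + (-1)^2*? + (-1)^3*69=0
rank(M)=108


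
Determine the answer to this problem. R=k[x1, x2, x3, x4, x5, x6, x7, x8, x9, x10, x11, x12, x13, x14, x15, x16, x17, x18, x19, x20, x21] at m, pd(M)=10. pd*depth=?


pd+depth=21
depth=21-10=11
pd*depth=10*11=110


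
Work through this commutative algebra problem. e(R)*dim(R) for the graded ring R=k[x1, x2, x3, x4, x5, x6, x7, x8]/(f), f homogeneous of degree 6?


e(R)=deg(f)=6, dim(R)=8-1=7
e*dim=6*7=42


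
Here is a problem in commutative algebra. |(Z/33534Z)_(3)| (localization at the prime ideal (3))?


3-primary part: 33534=3^6*46
Size=3^6=729


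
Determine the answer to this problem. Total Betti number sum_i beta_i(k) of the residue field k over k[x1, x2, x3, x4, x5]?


Koszul resolution: beta_i(k)=C(n,i), n=5
sum_i C(5,i) = 2^5 = 32


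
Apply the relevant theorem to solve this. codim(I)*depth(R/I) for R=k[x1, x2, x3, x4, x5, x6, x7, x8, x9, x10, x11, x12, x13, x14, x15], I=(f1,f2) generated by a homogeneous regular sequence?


codim=2, depth=dim(R/I)=15-2=13
Product=2*13=26


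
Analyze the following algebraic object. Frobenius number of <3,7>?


gcd(3,7)=1 => F=ab-a-b=3*7-3-7=21-10=11


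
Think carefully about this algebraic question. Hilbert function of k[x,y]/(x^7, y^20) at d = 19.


k[x,y], I = (x^7, y^20), d = 19
Need i < 7 and d-i < 20.
Range: 0 <= i <= 6.
H(19) = 7


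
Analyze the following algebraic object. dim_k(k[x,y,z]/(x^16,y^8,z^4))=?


Basis: x^iy^jz^k, i<16,j<8,k<4
16*8*4=512


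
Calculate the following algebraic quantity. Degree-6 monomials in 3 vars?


C(d+n-1,n-1)=C(8,2)=28


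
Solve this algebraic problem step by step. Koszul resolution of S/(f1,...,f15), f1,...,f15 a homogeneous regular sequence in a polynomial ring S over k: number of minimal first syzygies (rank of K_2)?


Regular sequence => Koszul complex is the minimal free resolution.
Syz_1 minimally generated by Koszul relations f_i*e_j - f_j*e_i (i<j): mu(Syz_1) = beta_2 = C(m,2) = m(m-1)/2
m=15
15*14/2 = 105


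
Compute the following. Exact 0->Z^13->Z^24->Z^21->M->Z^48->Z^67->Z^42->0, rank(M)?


Alt sum=0:
(-1)^0*13 + (-1)^1*24 + (-1)^2*21 + (-1)^3*? + (-1)^4*48 + (-1)^5*67 + (-1)^6*42=0
rank(M)=33


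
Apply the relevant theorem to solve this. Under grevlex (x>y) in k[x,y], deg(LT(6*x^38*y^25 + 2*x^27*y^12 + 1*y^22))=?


LT: 6*x^38*y^25
deg_x=38, deg_y=25
Total=38+25=63


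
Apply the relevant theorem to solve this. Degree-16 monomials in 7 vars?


C(d+n-1,n-1)=C(22,6)=74613


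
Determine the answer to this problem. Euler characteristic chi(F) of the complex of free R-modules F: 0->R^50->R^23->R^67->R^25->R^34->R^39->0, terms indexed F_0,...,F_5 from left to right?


chi = sum (-1)^i * rank:
(-1)^0*50=50
(-1)^1*23=-23
(-1)^2*67=67
(-1)^3*25=-25
(-1)^4*34=34
(-1)^5*39=-39
chi=64


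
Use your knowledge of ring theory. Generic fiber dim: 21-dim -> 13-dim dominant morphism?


dim(fiber)=dim(X)-dim(Y)=21-13=8


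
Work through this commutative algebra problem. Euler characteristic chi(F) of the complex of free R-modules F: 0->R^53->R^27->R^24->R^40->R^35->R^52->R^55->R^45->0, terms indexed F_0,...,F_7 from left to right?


chi = sum (-1)^i * rank:
(-1)^0*53=53
(-1)^1*27=-27
(-1)^2*24=24
(-1)^3*40=-40
(-1)^4*35=35
(-1)^5*52=-52
(-1)^6*55=55
(-1)^7*45=-45
chi=3


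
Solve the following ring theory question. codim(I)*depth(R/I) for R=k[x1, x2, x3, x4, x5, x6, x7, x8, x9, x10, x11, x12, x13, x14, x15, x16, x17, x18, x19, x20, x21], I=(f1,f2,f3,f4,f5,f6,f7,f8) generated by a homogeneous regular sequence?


codim=8, depth=dim(R/I)=21-8=13
Product=8*13=104


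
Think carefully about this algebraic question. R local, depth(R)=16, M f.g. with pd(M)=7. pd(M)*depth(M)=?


pd+depth=16
depth=16-7=9
pd*depth=7*9=63


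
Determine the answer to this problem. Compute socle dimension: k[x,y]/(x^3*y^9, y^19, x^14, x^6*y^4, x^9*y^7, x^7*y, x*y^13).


Socle = ann(m) = span of standard monomials u with x*u, y*u in I (staircase corners).
Redundant generators: x^9*y^7
Minimal generators: x^14, x^7*y, x^6*y^4, x^3*y^9, x*y^13, y^19
Corners: y^18, x^2y^12, x^5y^8, x^6y^3, x^13
Socle dim=5


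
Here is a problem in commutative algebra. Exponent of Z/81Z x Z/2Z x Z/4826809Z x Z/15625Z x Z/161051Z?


Exponent = lcm of the cyclic orders; pairwise coprime => product.
3^4*2^1*13^6*5^6*11^5=81*2*4826809*15625*161051=1967698616155593750


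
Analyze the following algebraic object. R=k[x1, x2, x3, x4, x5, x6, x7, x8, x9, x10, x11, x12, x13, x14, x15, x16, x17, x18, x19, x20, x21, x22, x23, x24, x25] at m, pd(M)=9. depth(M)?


pd+depth=depth(R)=25
depth=25-9=16


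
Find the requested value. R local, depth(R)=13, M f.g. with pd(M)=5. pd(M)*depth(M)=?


pd+depth=13
depth=13-5=8
pd*depth=5*8=40


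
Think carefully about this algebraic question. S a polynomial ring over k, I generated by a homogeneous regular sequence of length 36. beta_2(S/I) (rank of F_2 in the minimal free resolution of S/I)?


Regular sequence => Koszul complex is the minimal free resolution.
Syz_1 minimally generated by Koszul relations f_i*e_j - f_j*e_i (i<j): mu(Syz_1) = beta_2 = C(m,2) = m(m-1)/2
m=36
36*35/2 = 630


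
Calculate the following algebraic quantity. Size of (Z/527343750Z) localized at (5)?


5-primary part: 527343750=5^10*54
Size=5^10=9765625


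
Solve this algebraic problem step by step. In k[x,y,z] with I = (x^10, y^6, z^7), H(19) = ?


Need i<10, j<6, k<7 with i+j+k=19.
For each i, j ranges over max(0,19-i-6)..min(5,19-i):
  i=0: j in [13,5] -> 0
  i=1: j in [12,5] -> 0
  i=2: j in [11,5] -> 0
  i=3: j in [10,5] -> 0
  i=4: j in [9,5] -> 0
  i=5: j in [8,5] -> 0
  i=6: j in [7,5] -> 0
  i=7: j in [6,5] -> 0
  i=8: j in [5,5] -> 1
  i=9: j in [4,5] -> 2
H(19) = 0+0+0+0+0+0+0+0+1+2 = 3


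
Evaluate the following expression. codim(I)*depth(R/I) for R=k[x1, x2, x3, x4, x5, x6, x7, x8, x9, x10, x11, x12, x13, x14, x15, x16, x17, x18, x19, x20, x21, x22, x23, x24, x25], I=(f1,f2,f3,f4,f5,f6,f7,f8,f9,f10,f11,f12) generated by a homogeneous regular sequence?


codim=12, depth=dim(R/I)=25-12=13
Product=12*13=156


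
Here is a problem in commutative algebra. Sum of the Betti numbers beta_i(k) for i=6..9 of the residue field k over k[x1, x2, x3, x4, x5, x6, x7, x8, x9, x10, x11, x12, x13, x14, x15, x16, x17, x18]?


Koszul resolution: beta_i(k)=C(n,i), n=18
C(18,6)=18564, C(18,7)=31824, C(18,8)=43758, C(18,9)=48620
Sum=142766


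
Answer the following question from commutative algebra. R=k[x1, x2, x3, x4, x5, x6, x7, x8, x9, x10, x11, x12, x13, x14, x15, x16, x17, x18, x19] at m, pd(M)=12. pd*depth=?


pd+depth=19
depth=19-12=7
pd*depth=12*7=84


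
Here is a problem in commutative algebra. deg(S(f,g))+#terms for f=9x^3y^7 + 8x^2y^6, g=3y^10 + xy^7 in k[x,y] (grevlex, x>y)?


LT(f)=9x^3y^7, LT(g)=3y^10
lcm(LM)=x^3y^10
S(f,g) (scaled by 27 to clear denominators) = 3y^3*f - 9x^3*g = -9x^4y^7 + 24x^2y^9
2 terms, deg 11.
11+2=13


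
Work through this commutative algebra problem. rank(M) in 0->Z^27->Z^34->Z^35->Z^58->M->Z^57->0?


Alt sum=0:
(-1)^0*27 + (-1)^1*34 + (-1)^2*35 + (-1)^3*58 + (-1)^4*? + (-1)^5*57=0
rank(M)=87


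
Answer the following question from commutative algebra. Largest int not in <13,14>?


gcd(13,14)=1 => F=ab-a-b=13*14-13-14=182-27=155


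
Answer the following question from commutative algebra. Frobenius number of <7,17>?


gcd(7,17)=1 => F=ab-a-b=7*17-7-17=119-24=95


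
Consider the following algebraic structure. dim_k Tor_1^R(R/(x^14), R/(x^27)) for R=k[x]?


Tor_1(R/I,R/J)=(I cap J)/IJ=(x^27)/(x^41)
dim=41-27=min(14,27)=14


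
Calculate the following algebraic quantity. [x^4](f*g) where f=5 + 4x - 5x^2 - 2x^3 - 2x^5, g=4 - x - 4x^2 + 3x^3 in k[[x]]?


[x^4] = sum a_i*b_j, i+j=4
  4*3=12
  -5*-4=20
  -2*-1=2
Sum=34


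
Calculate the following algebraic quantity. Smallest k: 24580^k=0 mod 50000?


24580^k mod 50000:
k=1: 24580
k=2: 26400
k=3: 12000
k=4: 10000
k=5: 0
First zero at k = 5


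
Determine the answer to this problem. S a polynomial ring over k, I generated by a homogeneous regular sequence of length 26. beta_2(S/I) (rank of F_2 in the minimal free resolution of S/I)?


Regular sequence => Koszul complex is the minimal free resolution.
Syz_1 minimally generated by Koszul relations f_i*e_j - f_j*e_i (i<j): mu(Syz_1) = beta_2 = C(m,2) = m(m-1)/2
m=26
26*25/2 = 325


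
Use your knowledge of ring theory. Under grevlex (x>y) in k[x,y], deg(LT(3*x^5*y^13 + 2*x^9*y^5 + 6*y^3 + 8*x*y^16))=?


LT: 3*x^5*y^13
deg_x=5, deg_y=13
Total=5+13=18


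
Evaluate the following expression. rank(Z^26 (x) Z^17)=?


rank(M(x)N) = rank(M)*rank(N)
26*17 = 442


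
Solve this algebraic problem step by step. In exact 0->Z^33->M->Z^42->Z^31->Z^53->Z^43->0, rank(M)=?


Alt sum=0:
(-1)^0*33 + (-1)^1*? + (-1)^2*42 + (-1)^3*31 + (-1)^4*53 + (-1)^5*43=0
rank(M)=54


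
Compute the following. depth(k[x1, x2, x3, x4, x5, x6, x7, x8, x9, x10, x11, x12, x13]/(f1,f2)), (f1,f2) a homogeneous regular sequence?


depth(R)=13
depth(R/I)=13-2=11


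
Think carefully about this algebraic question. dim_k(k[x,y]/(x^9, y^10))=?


Basis: x^i*y^j, i<9, j<10
9*10=90


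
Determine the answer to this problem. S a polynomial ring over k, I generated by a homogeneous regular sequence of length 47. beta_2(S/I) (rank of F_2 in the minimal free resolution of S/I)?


Regular sequence => Koszul complex is the minimal free resolution.
Syz_1 minimally generated by Koszul relations f_i*e_j - f_j*e_i (i<j): mu(Syz_1) = beta_2 = C(m,2) = m(m-1)/2
m=47
47*46/2 = 1081


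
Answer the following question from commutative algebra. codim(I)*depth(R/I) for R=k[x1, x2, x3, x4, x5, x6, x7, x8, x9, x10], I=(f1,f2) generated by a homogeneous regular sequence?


codim=2, depth=dim(R/I)=10-2=8
Product=2*8=16


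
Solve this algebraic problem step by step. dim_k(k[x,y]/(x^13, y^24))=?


Basis: x^i*y^j, i<13, j<24
13*24=312


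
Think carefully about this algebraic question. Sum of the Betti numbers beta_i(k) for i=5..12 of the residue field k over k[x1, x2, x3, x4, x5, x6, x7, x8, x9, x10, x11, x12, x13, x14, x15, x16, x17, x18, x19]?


Koszul resolution: beta_i(k)=C(n,i), n=19
C(19,5)=11628, C(19,6)=27132, C(19,7)=50388, C(19,8)=75582, C(19,9)=92378, C(19,10)=92378, C(19,11)=75582, C(19,12)=50388
Sum=475456


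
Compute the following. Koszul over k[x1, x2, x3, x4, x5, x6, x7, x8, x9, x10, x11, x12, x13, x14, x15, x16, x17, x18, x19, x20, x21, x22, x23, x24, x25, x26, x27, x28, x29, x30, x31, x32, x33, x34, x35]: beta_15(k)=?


C(n,i)=C(35,15)=3247943160


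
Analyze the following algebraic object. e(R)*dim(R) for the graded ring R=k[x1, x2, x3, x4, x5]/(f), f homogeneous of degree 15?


e(R)=deg(f)=15, dim(R)=5-1=4
e*dim=15*4=60


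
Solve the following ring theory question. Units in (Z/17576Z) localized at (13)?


Local ring = Z/2197Z.
phi(2197) = 13^2*(13-1) = 2028


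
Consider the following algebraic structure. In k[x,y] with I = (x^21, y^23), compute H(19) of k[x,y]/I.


k[x,y], I = (x^21, y^23), d = 19
Need i < 21 and d-i < 23.
Range: 0 <= i <= 19.
H(19) = 20


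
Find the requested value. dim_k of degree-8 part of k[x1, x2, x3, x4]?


C(d+n-1,n-1)=C(11,3)=165
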